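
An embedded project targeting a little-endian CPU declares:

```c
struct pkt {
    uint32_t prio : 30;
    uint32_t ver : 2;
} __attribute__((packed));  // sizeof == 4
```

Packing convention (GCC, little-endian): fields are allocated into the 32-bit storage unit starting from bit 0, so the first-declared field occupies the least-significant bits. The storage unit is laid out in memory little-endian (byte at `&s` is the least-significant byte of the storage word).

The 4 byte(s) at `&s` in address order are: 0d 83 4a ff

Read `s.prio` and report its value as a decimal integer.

1061847821

[0]=0x0d [1]=0x83 [2]=0x4a [3]=0xff (little-endian) → word 0xff4a830d
prio:30 @ bit 0 → (0xff4a830d>>0)&0x3fffffff = 0x3f4a830d  ←
ver:2 @ bit 30 → (0xff4a830d>>30)&0x3 = 0x3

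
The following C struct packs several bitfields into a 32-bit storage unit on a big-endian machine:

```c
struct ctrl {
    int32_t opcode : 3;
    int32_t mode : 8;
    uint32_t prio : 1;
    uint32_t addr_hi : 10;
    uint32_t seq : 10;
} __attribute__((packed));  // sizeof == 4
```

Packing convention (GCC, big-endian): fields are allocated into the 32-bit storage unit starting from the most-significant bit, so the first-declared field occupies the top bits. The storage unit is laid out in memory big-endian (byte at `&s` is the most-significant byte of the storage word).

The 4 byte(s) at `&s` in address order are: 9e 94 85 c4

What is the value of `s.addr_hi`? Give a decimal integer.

[0]=0x9e [1]=0x94 [2]=0x85 [3]=0xc4 (big-endian) → word 0x9e9485c4
opcode:3 @ bit 29 → (0x9e9485c4>>29)&0x7 = 0x4
mode:8 @ bit 21 → (0x9e9485c4>>21)&0xff = 0xf4
prio:1 @ bit 20 → (0x9e9485c4>>20)&0x1 = 0x1
addr_hi:10 @ bit 10 → (0x9e9485c4>>10)&0x3ff = 0x121  ←
seq:10 @ bit 0 → (0x9e9485c4>>0)&0x3ff = 0x1c4

289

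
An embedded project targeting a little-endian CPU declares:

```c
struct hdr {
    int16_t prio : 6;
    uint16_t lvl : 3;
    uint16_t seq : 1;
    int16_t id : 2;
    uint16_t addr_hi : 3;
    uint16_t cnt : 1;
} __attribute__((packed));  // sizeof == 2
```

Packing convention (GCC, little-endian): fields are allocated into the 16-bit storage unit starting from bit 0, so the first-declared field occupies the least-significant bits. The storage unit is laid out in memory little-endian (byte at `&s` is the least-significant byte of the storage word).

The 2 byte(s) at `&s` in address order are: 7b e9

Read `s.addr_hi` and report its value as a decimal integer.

6

[0]=0x7b [1]=0xe9 (little-endian) → word 0xe97b
prio:6 @ bit 0 → (0xe97b>>0)&0x3f = 0x3b
lvl:3 @ bit 6 → (0xe97b>>6)&0x7 = 0x5
seq:1 @ bit 9 → (0xe97b>>9)&0x1 = 0x0
id:2 @ bit 10 → (0xe97b>>10)&0x3 = 0x2
addr_hi:3 @ bit 12 → (0xe97b>>12)&0x7 = 0x6  ←
cnt:1 @ bit 15 → (0xe97b>>15)&0x1 = 0x1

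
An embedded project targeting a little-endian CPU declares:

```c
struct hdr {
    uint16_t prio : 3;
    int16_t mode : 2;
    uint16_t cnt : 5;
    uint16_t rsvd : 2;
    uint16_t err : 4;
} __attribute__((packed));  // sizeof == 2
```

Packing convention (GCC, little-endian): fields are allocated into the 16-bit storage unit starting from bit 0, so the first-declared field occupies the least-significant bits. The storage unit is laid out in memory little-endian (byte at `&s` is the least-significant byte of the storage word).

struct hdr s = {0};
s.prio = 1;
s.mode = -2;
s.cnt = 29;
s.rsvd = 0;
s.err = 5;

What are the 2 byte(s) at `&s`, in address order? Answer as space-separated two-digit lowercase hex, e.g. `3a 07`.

b1 53

[0+:3] prio=1 & 0x7 = 0x1; word=0x0001
[3+:2] mode=-2 & 0x3 = 0x2; word=0x0011
[5+:5] cnt=29 & 0x1f = 0x1d; word=0x03b1
[10+:2] rsvd=0 & 0x3 = 0x0; word=0x03b1
[12+:4] err=5 & 0xf = 0x5; word=0x53b1
word = 0x53b1 → little-endian bytes:
  [0]=0xb1  [1]=0x53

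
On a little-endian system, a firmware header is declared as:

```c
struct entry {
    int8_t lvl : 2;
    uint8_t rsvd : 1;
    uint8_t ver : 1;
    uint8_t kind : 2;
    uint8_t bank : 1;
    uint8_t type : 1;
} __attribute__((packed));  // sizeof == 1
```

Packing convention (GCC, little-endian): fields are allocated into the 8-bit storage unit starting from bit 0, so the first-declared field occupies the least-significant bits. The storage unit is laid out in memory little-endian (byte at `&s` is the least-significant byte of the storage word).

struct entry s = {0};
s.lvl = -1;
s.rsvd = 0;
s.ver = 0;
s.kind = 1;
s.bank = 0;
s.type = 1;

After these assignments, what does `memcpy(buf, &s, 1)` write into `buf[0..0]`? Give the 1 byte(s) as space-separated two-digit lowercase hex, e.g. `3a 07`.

93

[0+:2] lvl=-1 & 0x3 = 0x3; word=0x03
[2+:1] rsvd=0 & 0x1 = 0x0; word=0x03
[3+:1] ver=0 & 0x1 = 0x0; word=0x03
[4+:2] kind=1 & 0x3 = 0x1; word=0x13
[6+:1] bank=0 & 0x1 = 0x0; word=0x13
[7+:1] type=1 & 0x1 = 0x1; word=0x93
word = 0x93 → little-endian bytes:
  [0]=0x93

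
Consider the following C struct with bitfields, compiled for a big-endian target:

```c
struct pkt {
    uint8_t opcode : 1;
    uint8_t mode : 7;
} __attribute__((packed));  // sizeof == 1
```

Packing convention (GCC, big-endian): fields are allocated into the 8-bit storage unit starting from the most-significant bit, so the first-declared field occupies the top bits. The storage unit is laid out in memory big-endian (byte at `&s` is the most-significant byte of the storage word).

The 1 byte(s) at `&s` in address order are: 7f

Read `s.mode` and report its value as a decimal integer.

[0]=0x7f (big-endian) → word 0x7f
opcode [7+:1] = (word>>7) & 0x1 = 0
mode [0+:7] = (word>>0) & 0x7f = 127  ←

127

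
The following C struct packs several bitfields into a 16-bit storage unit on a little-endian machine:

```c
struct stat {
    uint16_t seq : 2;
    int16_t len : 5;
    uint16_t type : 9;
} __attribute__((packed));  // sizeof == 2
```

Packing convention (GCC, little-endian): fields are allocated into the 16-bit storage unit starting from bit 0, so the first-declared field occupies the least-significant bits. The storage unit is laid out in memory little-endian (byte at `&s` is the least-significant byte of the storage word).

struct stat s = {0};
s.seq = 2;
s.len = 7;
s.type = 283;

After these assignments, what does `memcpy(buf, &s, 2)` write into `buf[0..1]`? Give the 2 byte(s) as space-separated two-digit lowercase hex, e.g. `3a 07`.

9e 8d

seq:2 = 2 → 0x2 << 0 → word 0x0002
len:5 = 7 → 0x7 << 2 → word 0x001e
type:9 = 283 → 0x11b << 7 → word 0x8d9e
word = 0x8d9e → little-endian bytes:
  [0]=0x9e  [1]=0x8d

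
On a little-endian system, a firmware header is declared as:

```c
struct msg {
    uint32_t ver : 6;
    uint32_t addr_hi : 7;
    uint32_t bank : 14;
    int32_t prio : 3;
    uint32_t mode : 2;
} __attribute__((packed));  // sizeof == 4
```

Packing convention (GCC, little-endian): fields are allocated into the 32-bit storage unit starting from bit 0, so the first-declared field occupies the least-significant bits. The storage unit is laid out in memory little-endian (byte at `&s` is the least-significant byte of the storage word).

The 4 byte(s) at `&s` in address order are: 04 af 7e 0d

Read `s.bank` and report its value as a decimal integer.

[0]=0x04 [1]=0xaf [2]=0x7e [3]=0x0d (little-endian) → word 0x0d7eaf04
ver:6 @ bit 0 → (0x0d7eaf04>>0)&0x3f = 0x4
addr_hi:7 @ bit 6 → (0x0d7eaf04>>6)&0x7f = 0x3c
bank:14 @ bit 13 → (0x0d7eaf04>>13)&0x3fff = 0x2bf5  ←
prio:3 @ bit 27 → (0x0d7eaf04>>27)&0x7 = 0x1
mode:2 @ bit 30 → (0x0d7eaf04>>30)&0x3 = 0x0

11253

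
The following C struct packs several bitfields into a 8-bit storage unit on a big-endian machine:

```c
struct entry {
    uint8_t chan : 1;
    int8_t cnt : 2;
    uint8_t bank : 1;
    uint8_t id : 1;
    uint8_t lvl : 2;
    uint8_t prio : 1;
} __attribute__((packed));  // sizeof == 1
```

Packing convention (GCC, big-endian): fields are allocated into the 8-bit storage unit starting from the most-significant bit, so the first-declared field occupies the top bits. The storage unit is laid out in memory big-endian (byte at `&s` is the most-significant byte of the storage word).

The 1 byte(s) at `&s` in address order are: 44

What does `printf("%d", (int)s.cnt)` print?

[0]=0x44 (big-endian) → word 0x44
chan:1 @ bit 7 → (0x44>>7)&0x1 = 0x0
cnt:2 @ bit 5 → (0x44>>5)&0x3 = 0x2  ←
bank:1 @ bit 4 → (0x44>>4)&0x1 = 0x0
id:1 @ bit 3 → (0x44>>3)&0x1 = 0x0
lvl:2 @ bit 1 → (0x44>>1)&0x3 = 0x2
prio:1 @ bit 0 → (0x44>>0)&0x1 = 0x0
cnt signed 2b, MSB=1: 2 - 4 = -2

-2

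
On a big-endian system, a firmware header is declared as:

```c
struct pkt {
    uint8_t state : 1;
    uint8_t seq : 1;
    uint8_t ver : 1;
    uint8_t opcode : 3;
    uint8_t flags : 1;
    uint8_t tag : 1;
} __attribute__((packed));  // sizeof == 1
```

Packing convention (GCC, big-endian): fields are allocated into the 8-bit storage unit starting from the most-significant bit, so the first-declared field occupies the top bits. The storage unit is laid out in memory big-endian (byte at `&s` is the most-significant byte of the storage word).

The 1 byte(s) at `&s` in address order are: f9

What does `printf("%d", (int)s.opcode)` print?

[0]=0xf9 (big-endian) → word 0xf9
state:1 @ bit 7 → (0xf9>>7)&0x1 = 0x1
seq:1 @ bit 6 → (0xf9>>6)&0x1 = 0x1
ver:1 @ bit 5 → (0xf9>>5)&0x1 = 0x1
opcode:3 @ bit 2 → (0xf9>>2)&0x7 = 0x6  ←
flags:1 @ bit 1 → (0xf9>>1)&0x1 = 0x0
tag:1 @ bit 0 → (0xf9>>0)&0x1 = 0x1

6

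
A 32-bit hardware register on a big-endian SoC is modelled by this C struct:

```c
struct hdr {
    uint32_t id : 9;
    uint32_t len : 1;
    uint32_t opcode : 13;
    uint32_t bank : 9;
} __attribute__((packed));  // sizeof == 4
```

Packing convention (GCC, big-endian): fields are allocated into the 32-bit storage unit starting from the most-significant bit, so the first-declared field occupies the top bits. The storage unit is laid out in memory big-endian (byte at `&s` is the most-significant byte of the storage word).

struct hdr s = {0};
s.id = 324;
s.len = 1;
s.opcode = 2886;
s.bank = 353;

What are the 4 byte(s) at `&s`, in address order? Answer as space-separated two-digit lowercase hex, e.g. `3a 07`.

a2 56 8d 61

[23+:9] id=324 & 0x1ff = 0x144; word=0xa2000000
[22+:1] len=1 & 0x1 = 0x1; word=0xa2400000
[9+:13] opcode=2886 & 0x1fff = 0xb46; word=0xa2568c00
[0+:9] bank=353 & 0x1ff = 0x161; word=0xa2568d61
word = 0xa2568d61 → big-endian bytes:
  [0]=0xa2  [1]=0x56  [2]=0x8d  [3]=0x61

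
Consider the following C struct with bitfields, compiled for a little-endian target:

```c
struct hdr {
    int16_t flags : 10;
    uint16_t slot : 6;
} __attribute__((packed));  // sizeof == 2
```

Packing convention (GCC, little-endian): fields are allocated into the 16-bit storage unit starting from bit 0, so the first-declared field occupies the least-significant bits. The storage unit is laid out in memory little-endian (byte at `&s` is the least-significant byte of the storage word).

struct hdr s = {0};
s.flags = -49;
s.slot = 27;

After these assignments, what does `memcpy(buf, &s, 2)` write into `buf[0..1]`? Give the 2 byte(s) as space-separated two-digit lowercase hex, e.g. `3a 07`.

flags:10 = -49 → 0x3cf << 0 → word 0x03cf
slot:6 = 27 → 0x1b << 10 → word 0x6fcf
word = 0x6fcf → little-endian bytes:
  [0]=0xcf  [1]=0x6f

cf 6f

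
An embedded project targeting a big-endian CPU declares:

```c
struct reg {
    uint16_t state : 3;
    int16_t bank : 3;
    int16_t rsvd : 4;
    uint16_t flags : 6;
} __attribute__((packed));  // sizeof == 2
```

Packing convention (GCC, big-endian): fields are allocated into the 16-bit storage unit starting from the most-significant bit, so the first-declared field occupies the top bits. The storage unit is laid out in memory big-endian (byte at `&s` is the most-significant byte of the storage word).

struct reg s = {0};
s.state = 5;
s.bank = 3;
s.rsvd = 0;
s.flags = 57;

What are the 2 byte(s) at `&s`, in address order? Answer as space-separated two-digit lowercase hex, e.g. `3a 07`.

ac 39

[13+:3] state=5 & 0x7 = 0x5; word=0xa000
[10+:3] bank=3 & 0x7 = 0x3; word=0xac00
[6+:4] rsvd=0 & 0xf = 0x0; word=0xac00
[0+:6] flags=57 & 0x3f = 0x39; word=0xac39
word = 0xac39 → big-endian bytes:
  [0]=0xac  [1]=0x39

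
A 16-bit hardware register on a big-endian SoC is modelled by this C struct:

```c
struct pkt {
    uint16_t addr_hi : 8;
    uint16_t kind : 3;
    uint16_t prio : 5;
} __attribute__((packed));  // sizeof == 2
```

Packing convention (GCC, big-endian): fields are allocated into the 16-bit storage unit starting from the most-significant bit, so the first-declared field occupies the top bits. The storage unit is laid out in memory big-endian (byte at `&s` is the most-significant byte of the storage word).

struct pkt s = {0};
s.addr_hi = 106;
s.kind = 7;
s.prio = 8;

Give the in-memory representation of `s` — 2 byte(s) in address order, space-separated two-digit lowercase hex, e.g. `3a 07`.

6a e8

addr_hi (8b) val=106 bits=0x6a at bit 8: 0x6a00
kind (3b) val=7 bits=0x7 at bit 5: 0x6ae0
prio (5b) val=8 bits=0x8 at bit 0: 0x6ae8
word = 0x6ae8 → big-endian bytes:
  [0]=0x6a  [1]=0xe8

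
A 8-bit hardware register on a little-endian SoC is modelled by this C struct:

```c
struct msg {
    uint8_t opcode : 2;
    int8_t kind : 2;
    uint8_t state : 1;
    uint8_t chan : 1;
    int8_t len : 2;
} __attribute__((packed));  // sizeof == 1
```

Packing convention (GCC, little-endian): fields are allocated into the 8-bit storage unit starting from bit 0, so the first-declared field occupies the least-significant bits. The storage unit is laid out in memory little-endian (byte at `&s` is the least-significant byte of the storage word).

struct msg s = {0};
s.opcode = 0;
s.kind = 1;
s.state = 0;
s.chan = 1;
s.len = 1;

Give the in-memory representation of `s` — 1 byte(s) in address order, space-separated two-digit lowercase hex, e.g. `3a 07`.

64

opcode (2b) val=0 bits=0x0 at bit 0: 0x00
kind (2b) val=1 bits=0x1 at bit 2: 0x04
state (1b) val=0 bits=0x0 at bit 4: 0x04
chan (1b) val=1 bits=0x1 at bit 5: 0x24
len (2b) val=1 bits=0x1 at bit 6: 0x64
word = 0x64 → little-endian bytes:
  [0]=0x64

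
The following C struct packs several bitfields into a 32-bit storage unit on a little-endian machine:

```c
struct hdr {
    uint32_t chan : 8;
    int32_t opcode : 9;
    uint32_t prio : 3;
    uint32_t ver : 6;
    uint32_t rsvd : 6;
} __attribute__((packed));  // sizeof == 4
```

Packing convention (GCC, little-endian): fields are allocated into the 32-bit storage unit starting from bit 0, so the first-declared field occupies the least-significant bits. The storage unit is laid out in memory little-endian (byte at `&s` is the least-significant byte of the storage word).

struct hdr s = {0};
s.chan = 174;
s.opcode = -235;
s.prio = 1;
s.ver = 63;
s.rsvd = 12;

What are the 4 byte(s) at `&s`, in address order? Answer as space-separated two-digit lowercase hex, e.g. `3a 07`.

ae 15 f3 33

chan (8b) val=174 bits=0xae at bit 0: 0x000000ae
opcode (9b) val=-235 bits=0x115 at bit 8: 0x000115ae
prio (3b) val=1 bits=0x1 at bit 17: 0x000315ae
ver (6b) val=63 bits=0x3f at bit 20: 0x03f315ae
rsvd (6b) val=12 bits=0xc at bit 26: 0x33f315ae
word = 0x33f315ae → little-endian bytes:
  [0]=0xae  [1]=0x15  [2]=0xf3  [3]=0x33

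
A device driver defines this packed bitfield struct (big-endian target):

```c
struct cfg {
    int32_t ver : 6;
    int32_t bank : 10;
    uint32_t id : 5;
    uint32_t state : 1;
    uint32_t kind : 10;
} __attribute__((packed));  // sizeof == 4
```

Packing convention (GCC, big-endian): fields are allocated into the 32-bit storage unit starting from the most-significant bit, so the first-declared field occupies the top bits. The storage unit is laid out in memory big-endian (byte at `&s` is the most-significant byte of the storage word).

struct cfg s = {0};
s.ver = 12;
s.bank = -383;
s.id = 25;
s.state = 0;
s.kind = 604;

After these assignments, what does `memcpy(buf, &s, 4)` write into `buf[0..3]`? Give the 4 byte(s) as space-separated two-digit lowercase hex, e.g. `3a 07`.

ver (6b) val=12 bits=0xc at bit 26: 0x30000000
bank (10b) val=-383 bits=0x281 at bit 16: 0x32810000
id (5b) val=25 bits=0x19 at bit 11: 0x3281c800
state (1b) val=0 bits=0x0 at bit 10: 0x3281c800
kind (10b) val=604 bits=0x25c at bit 0: 0x3281ca5c
word = 0x3281ca5c → big-endian bytes:
  [0]=0x32  [1]=0x81  [2]=0xca  [3]=0x5c

32 81 ca 5c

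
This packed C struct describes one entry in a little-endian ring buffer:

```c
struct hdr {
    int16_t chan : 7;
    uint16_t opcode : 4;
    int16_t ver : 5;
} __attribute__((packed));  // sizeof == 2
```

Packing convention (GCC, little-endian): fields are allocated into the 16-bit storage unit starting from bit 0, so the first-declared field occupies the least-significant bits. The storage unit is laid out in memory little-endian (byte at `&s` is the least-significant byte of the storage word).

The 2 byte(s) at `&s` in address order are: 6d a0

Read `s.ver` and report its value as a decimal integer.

[0]=0x6d [1]=0xa0 (little-endian) → word 0xa06d
chan:7 @ bit 0 → (0xa06d>>0)&0x7f = 0x6d
opcode:4 @ bit 7 → (0xa06d>>7)&0xf = 0x0
ver:5 @ bit 11 → (0xa06d>>11)&0x1f = 0x14  ←
ver signed 5b, MSB=1: 20 - 32 = -12

-12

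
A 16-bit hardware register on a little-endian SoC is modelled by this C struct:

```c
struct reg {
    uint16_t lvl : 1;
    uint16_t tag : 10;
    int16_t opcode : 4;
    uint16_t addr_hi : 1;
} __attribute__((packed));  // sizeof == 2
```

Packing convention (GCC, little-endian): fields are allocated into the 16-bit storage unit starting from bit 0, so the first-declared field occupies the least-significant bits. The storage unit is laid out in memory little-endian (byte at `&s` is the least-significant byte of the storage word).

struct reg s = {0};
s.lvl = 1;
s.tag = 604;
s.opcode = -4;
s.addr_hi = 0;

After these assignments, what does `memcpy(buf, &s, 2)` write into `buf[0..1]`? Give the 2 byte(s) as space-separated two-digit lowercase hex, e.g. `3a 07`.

b9 64

lvl (1b) val=1 bits=0x1 at bit 0: 0x0001
tag (10b) val=604 bits=0x25c at bit 1: 0x04b9
opcode (4b) val=-4 bits=0xc at bit 11: 0x64b9
addr_hi (1b) val=0 bits=0x0 at bit 15: 0x64b9
word = 0x64b9 → little-endian bytes:
  [0]=0xb9  [1]=0x64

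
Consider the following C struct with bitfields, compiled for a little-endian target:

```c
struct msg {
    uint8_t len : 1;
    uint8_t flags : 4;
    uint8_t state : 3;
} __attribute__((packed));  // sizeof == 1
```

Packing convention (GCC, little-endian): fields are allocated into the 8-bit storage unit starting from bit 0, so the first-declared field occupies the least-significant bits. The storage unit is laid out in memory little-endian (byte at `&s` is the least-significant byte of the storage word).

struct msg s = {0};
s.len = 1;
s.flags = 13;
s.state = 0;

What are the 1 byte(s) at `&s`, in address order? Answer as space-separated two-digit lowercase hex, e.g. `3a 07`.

[0+:1] len=1 & 0x1 = 0x1; word=0x01
[1+:4] flags=13 & 0xf = 0xd; word=0x1b
[5+:3] state=0 & 0x7 = 0x0; word=0x1b
word = 0x1b → little-endian bytes:
  [0]=0x1b

1b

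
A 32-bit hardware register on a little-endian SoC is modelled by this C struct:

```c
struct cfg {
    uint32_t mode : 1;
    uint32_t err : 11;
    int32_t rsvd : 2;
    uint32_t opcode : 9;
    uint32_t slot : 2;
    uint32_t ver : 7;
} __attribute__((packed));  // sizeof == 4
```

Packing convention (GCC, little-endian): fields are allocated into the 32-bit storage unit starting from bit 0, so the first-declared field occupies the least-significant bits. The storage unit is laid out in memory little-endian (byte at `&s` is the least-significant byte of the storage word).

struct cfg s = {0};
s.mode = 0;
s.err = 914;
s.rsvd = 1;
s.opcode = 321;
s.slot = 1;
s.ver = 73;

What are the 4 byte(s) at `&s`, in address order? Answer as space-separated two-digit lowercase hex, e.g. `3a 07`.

mode:1 = 0 → 0x0 << 0 → word 0x00000000
err:11 = 914 → 0x392 << 1 → word 0x00000724
rsvd:2 = 1 → 0x1 << 12 → word 0x00001724
opcode:9 = 321 → 0x141 << 14 → word 0x00505724
slot:2 = 1 → 0x1 << 23 → word 0x00d05724
ver:7 = 73 → 0x49 << 25 → word 0x92d05724
word = 0x92d05724 → little-endian bytes:
  [0]=0x24  [1]=0x57  [2]=0xd0  [3]=0x92

24 57 d0 92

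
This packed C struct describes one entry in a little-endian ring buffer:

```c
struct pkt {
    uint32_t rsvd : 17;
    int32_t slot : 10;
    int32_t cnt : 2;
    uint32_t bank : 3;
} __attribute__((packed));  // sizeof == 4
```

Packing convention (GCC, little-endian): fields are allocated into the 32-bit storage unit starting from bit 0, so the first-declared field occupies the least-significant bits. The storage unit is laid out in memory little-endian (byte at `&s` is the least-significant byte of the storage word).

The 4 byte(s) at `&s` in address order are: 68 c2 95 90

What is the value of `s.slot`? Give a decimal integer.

74

[0]=0x68 [1]=0xc2 [2]=0x95 [3]=0x90 (little-endian) → word 0x9095c268
rsvd [0+:17] = (word>>0) & 0x1ffff = 115304
slot [17+:10] = (word>>17) & 0x3ff = 74  ←
cnt [27+:2] = (word>>27) & 0x3 = 2
bank [29+:3] = (word>>29) & 0x7 = 4
slot signed 10b, MSB=0: value = 74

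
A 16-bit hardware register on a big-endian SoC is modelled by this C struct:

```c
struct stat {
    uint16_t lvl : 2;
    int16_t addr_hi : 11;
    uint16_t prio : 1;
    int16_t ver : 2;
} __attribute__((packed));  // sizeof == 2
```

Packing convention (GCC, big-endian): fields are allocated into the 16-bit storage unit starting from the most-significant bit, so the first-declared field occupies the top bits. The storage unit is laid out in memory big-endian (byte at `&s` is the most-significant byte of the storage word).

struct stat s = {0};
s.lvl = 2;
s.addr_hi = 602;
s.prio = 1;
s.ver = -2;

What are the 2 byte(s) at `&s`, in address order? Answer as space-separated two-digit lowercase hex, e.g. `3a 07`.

92 d6

lvl:2 = 2 → 0x2 << 14 → word 0x8000
addr_hi:11 = 602 → 0x25a << 3 → word 0x92d0
prio:1 = 1 → 0x1 << 2 → word 0x92d4
ver:2 = -2 → 0x2 << 0 → word 0x92d6
word = 0x92d6 → big-endian bytes:
  [0]=0x92  [1]=0xd6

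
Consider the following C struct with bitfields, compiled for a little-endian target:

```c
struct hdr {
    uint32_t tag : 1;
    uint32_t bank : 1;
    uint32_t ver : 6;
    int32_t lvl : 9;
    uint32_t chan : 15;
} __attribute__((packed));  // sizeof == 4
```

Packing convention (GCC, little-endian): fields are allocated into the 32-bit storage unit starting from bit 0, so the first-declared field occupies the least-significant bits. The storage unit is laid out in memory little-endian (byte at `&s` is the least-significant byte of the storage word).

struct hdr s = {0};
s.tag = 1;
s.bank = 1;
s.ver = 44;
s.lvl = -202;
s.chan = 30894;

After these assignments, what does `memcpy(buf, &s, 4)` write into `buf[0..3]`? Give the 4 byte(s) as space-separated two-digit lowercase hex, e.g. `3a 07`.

tag:1 = 1 → 0x1 << 0 → word 0x00000001
bank:1 = 1 → 0x1 << 1 → word 0x00000003
ver:6 = 44 → 0x2c << 2 → word 0x000000b3
lvl:9 = -202 → 0x136 << 8 → word 0x000136b3
chan:15 = 30894 → 0x78ae << 17 → word 0xf15d36b3
word = 0xf15d36b3 → little-endian bytes:
  [0]=0xb3  [1]=0x36  [2]=0x5d  [3]=0xf1

b3 36 5d f1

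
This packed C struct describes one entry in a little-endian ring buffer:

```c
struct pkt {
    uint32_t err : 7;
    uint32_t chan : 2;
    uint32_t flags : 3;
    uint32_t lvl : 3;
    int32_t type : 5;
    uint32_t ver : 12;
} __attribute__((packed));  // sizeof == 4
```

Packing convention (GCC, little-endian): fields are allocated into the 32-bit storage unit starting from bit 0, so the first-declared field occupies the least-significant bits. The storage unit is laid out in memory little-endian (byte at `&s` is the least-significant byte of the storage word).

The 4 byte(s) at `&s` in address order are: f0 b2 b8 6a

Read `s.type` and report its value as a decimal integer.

-15

[0]=0xf0 [1]=0xb2 [2]=0xb8 [3]=0x6a (little-endian) → word 0x6ab8b2f0
err [0+:7] = (word>>0) & 0x7f = 112
chan [7+:2] = (word>>7) & 0x3 = 1
flags [9+:3] = (word>>9) & 0x7 = 1
lvl [12+:3] = (word>>12) & 0x7 = 3
type [15+:5] = (word>>15) & 0x1f = 17  ←
ver [20+:12] = (word>>20) & 0xfff = 1707
type signed 5b, MSB=1: 17 - 32 = -15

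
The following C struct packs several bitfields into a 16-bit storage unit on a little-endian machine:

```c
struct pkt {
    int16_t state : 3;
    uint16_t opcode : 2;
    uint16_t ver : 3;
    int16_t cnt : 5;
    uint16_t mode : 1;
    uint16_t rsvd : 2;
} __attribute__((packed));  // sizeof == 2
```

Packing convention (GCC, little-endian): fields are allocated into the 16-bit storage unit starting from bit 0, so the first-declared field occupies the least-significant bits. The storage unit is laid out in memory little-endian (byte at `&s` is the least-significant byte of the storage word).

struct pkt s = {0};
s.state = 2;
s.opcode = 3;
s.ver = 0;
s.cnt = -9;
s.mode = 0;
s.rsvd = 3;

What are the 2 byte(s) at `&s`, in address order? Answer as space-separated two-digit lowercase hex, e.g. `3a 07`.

1a d7

[0+:3] state=2 & 0x7 = 0x2; word=0x0002
[3+:2] opcode=3 & 0x3 = 0x3; word=0x001a
[5+:3] ver=0 & 0x7 = 0x0; word=0x001a
[8+:5] cnt=-9 & 0x1f = 0x17; word=0x171a
[13+:1] mode=0 & 0x1 = 0x0; word=0x171a
[14+:2] rsvd=3 & 0x3 = 0x3; word=0xd71a
word = 0xd71a → little-endian bytes:
  [0]=0x1a  [1]=0xd7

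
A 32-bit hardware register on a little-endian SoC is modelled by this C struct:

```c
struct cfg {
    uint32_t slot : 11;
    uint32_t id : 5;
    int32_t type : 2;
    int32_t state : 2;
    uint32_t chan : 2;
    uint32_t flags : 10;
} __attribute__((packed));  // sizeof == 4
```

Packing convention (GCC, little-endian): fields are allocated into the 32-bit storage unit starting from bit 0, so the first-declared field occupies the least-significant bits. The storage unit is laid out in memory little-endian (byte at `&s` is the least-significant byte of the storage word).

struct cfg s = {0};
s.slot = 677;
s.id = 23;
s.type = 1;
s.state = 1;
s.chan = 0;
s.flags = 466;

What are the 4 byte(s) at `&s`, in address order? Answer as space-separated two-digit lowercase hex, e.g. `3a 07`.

[0+:11] slot=677 & 0x7ff = 0x2a5; word=0x000002a5
[11+:5] id=23 & 0x1f = 0x17; word=0x0000baa5
[16+:2] type=1 & 0x3 = 0x1; word=0x0001baa5
[18+:2] state=1 & 0x3 = 0x1; word=0x0005baa5
[20+:2] chan=0 & 0x3 = 0x0; word=0x0005baa5
[22+:10] flags=466 & 0x3ff = 0x1d2; word=0x7485baa5
word = 0x7485baa5 → little-endian bytes:
  [0]=0xa5  [1]=0xba  [2]=0x85  [3]=0x74

a5 ba 85 74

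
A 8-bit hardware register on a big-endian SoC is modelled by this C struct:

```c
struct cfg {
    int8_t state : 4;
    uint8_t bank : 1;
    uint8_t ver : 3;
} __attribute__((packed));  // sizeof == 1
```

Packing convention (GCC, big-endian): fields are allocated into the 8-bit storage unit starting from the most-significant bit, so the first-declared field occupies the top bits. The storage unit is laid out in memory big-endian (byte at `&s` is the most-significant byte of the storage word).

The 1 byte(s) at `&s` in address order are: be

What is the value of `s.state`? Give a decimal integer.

-5

[0]=0xbe (big-endian) → word 0xbe
state:4 @ bit 4 → (0xbe>>4)&0xf = 0xb  ←
bank:1 @ bit 3 → (0xbe>>3)&0x1 = 0x1
ver:3 @ bit 0 → (0xbe>>0)&0x7 = 0x6
state signed 4b, MSB=1: 11 - 16 = -5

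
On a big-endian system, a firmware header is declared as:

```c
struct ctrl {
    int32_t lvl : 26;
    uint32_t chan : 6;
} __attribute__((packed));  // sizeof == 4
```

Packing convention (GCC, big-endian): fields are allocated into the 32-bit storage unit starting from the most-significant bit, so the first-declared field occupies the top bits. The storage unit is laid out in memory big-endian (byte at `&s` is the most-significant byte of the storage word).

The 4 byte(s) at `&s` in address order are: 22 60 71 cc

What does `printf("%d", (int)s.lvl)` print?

[0]=0x22 [1]=0x60 [2]=0x71 [3]=0xcc (big-endian) → word 0x226071cc
lvl:26 @ bit 6 → (0x226071cc>>6)&0x3ffffff = 0x8981c7  ←
chan:6 @ bit 0 → (0x226071cc>>0)&0x3f = 0xc
lvl signed 26b, MSB=0: value = 9011655

9011655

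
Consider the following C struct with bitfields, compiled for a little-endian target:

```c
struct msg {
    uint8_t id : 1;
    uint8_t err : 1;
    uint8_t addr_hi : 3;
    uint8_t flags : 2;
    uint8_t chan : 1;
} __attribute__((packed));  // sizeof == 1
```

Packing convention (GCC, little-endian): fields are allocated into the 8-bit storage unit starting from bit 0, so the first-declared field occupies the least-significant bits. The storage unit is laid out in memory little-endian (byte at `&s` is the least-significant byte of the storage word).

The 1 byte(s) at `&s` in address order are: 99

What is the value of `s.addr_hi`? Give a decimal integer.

[0]=0x99 (little-endian) → word 0x99
id:1 @ bit 0 → (0x99>>0)&0x1 = 0x1
err:1 @ bit 1 → (0x99>>1)&0x1 = 0x0
addr_hi:3 @ bit 2 → (0x99>>2)&0x7 = 0x6  ←
flags:2 @ bit 5 → (0x99>>5)&0x3 = 0x0
chan:1 @ bit 7 → (0x99>>7)&0x1 = 0x1

6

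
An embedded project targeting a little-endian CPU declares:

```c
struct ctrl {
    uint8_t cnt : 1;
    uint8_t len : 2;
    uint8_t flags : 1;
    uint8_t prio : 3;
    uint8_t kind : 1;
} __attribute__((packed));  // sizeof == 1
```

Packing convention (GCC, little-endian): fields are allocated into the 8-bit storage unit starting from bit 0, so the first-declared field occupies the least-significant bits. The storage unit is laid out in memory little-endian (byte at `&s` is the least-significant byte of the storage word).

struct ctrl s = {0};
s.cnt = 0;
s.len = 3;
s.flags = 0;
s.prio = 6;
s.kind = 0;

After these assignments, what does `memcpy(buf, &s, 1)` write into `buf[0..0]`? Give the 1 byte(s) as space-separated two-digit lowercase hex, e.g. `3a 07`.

66

cnt:1 = 0 → 0x0 << 0 → word 0x00
len:2 = 3 → 0x3 << 1 → word 0x06
flags:1 = 0 → 0x0 << 3 → word 0x06
prio:3 = 6 → 0x6 << 4 → word 0x66
kind:1 = 0 → 0x0 << 7 → word 0x66
word = 0x66 → little-endian bytes:
  [0]=0x66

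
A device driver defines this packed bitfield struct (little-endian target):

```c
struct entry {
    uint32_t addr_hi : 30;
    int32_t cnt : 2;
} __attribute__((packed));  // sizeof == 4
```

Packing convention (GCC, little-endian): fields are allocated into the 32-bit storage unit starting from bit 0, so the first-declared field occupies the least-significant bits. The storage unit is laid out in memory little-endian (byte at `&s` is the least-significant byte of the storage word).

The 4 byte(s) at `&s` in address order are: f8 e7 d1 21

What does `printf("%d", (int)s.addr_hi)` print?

[0]=0xf8 [1]=0xe7 [2]=0xd1 [3]=0x21 (little-endian) → word 0x21d1e7f8
addr_hi [0+:30] = (word>>0) & 0x3fffffff = 567404536  ←
cnt [30+:2] = (word>>30) & 0x3 = 0

567404536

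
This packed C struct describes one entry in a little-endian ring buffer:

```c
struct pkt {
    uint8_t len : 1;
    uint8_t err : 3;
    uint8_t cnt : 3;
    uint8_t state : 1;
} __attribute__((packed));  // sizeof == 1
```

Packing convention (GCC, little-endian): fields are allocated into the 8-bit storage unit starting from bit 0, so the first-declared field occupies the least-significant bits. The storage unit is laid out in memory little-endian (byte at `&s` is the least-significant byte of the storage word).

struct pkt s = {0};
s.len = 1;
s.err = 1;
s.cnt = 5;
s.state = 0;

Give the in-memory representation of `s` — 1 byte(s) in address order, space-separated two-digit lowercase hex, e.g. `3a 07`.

len (1b) val=1 bits=0x1 at bit 0: 0x01
err (3b) val=1 bits=0x1 at bit 1: 0x03
cnt (3b) val=5 bits=0x5 at bit 4: 0x53
state (1b) val=0 bits=0x0 at bit 7: 0x53
word = 0x53 → little-endian bytes:
  [0]=0x53

53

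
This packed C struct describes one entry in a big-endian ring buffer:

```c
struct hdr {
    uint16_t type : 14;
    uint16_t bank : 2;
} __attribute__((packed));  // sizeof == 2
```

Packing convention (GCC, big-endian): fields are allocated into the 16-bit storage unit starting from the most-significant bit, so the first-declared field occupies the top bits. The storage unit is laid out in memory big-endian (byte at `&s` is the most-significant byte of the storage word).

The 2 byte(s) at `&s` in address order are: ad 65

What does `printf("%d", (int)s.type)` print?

11097

[0]=0xad [1]=0x65 (big-endian) → word 0xad65
type:14 @ bit 2 → (0xad65>>2)&0x3fff = 0x2b59  ←
bank:2 @ bit 0 → (0xad65>>0)&0x3 = 0x1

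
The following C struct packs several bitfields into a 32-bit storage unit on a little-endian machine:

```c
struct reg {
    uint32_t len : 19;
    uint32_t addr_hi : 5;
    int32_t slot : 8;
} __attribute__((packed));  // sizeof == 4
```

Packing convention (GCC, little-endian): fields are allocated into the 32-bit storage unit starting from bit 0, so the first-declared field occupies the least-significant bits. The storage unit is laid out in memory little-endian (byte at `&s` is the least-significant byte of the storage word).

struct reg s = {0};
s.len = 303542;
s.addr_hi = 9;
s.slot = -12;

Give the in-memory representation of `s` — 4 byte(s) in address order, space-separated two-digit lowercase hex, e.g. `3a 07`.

b6 a1 4c f4

[0+:19] len=303542 & 0x7ffff = 0x4a1b6; word=0x0004a1b6
[19+:5] addr_hi=9 & 0x1f = 0x9; word=0x004ca1b6
[24+:8] slot=-12 & 0xff = 0xf4; word=0xf44ca1b6
word = 0xf44ca1b6 → little-endian bytes:
  [0]=0xb6  [1]=0xa1  [2]=0x4c  [3]=0xf4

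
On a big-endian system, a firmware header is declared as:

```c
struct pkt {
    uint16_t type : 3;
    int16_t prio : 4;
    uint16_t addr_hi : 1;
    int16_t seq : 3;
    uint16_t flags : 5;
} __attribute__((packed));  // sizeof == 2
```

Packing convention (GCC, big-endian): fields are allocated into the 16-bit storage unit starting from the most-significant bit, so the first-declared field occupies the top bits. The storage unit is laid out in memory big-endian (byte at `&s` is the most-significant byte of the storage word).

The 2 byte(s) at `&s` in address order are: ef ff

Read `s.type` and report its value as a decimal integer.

7

[0]=0xef [1]=0xff (big-endian) → word 0xefff
type:3 @ bit 13 → (0xefff>>13)&0x7 = 0x7  ←
prio:4 @ bit 9 → (0xefff>>9)&0xf = 0x7
addr_hi:1 @ bit 8 → (0xefff>>8)&0x1 = 0x1
seq:3 @ bit 5 → (0xefff>>5)&0x7 = 0x7
flags:5 @ bit 0 → (0xefff>>0)&0x1f = 0x1f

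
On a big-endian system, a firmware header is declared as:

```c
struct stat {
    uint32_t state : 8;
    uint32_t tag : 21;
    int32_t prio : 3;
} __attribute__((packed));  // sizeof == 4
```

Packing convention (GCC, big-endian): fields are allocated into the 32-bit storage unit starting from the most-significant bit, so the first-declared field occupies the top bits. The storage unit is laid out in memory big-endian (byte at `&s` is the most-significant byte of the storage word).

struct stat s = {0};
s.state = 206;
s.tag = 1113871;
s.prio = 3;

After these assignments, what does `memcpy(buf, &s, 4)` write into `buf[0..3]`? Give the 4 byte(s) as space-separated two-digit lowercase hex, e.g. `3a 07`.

state (8b) val=206 bits=0xce at bit 24: 0xce000000
tag (21b) val=1113871 bits=0x10ff0f at bit 3: 0xce87f878
prio (3b) val=3 bits=0x3 at bit 0: 0xce87f87b
word = 0xce87f87b → big-endian bytes:
  [0]=0xce  [1]=0x87  [2]=0xf8  [3]=0x7b

ce 87 f8 7b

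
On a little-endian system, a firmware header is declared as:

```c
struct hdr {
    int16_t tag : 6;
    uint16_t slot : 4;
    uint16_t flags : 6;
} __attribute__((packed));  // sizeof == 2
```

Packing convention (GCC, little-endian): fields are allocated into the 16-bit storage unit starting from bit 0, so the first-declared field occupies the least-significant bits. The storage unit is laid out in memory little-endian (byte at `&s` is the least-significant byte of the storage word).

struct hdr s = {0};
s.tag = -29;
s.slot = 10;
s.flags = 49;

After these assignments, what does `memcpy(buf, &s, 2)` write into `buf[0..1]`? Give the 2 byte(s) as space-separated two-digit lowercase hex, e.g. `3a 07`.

a3 c6

tag:6 = -29 → 0x23 << 0 → word 0x0023
slot:4 = 10 → 0xa << 6 → word 0x02a3
flags:6 = 49 → 0x31 << 10 → word 0xc6a3
word = 0xc6a3 → little-endian bytes:
  [0]=0xa3  [1]=0xc6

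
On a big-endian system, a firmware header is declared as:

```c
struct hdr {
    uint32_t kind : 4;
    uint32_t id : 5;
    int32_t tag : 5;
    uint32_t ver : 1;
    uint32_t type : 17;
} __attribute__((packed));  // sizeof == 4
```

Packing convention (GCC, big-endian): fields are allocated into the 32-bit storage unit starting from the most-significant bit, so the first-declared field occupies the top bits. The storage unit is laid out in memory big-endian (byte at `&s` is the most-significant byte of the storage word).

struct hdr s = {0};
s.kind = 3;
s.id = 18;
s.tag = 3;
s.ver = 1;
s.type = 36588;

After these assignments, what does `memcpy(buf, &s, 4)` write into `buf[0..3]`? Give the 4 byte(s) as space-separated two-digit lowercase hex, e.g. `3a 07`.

kind (4b) val=3 bits=0x3 at bit 28: 0x30000000
id (5b) val=18 bits=0x12 at bit 23: 0x39000000
tag (5b) val=3 bits=0x3 at bit 18: 0x390c0000
ver (1b) val=1 bits=0x1 at bit 17: 0x390e0000
type (17b) val=36588 bits=0x8eec at bit 0: 0x390e8eec
word = 0x390e8eec → big-endian bytes:
  [0]=0x39  [1]=0x0e  [2]=0x8e  [3]=0xec

39 0e 8e ec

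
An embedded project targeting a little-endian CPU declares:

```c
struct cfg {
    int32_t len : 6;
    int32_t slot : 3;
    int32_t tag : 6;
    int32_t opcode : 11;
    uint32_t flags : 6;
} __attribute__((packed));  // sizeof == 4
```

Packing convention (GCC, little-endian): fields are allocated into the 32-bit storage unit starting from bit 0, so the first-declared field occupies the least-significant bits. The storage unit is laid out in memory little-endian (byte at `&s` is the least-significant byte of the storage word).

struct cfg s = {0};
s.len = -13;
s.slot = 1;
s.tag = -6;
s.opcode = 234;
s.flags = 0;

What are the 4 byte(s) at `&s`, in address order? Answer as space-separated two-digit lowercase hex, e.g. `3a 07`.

len (6b) val=-13 bits=0x33 at bit 0: 0x00000033
slot (3b) val=1 bits=0x1 at bit 6: 0x00000073
tag (6b) val=-6 bits=0x3a at bit 9: 0x00007473
opcode (11b) val=234 bits=0xea at bit 15: 0x00757473
flags (6b) val=0 bits=0x0 at bit 26: 0x00757473
word = 0x00757473 → little-endian bytes:
  [0]=0x73  [1]=0x74  [2]=0x75  [3]=0x00

73 74 75 00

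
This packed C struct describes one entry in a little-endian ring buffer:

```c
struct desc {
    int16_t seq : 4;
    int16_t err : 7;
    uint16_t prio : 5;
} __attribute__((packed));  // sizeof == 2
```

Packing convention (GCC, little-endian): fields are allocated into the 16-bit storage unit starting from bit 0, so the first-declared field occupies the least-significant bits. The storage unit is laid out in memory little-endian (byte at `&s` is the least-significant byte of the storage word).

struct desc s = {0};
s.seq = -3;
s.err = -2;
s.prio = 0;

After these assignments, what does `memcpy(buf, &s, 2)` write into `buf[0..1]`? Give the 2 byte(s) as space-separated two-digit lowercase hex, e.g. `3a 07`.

ed 07

[0+:4] seq=-3 & 0xf = 0xd; word=0x000d
[4+:7] err=-2 & 0x7f = 0x7e; word=0x07ed
[11+:5] prio=0 & 0x1f = 0x0; word=0x07ed
word = 0x07ed → little-endian bytes:
  [0]=0xed  [1]=0x07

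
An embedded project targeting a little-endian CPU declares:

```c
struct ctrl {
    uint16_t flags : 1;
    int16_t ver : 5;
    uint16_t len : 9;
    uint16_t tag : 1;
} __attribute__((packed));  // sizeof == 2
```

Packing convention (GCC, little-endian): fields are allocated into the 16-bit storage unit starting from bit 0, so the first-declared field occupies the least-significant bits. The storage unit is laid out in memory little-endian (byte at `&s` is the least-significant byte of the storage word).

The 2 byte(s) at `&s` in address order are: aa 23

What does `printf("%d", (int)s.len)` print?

[0]=0xaa [1]=0x23 (little-endian) → word 0x23aa
flags [0+:1] = (word>>0) & 0x1 = 0
ver [1+:5] = (word>>1) & 0x1f = 21
len [6+:9] = (word>>6) & 0x1ff = 142  ←
tag [15+:1] = (word>>15) & 0x1 = 0

142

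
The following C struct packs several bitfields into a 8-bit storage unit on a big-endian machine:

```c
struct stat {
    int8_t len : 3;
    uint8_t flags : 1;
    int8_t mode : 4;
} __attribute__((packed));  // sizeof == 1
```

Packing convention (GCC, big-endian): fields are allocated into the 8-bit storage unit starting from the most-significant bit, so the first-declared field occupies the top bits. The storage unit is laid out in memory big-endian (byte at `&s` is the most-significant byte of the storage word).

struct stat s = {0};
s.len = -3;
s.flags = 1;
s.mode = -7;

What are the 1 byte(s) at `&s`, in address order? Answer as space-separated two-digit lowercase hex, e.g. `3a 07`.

b9

[5+:3] len=-3 & 0x7 = 0x5; word=0xa0
[4+:1] flags=1 & 0x1 = 0x1; word=0xb0
[0+:4] mode=-7 & 0xf = 0x9; word=0xb9
word = 0xb9 → big-endian bytes:
  [0]=0xb9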